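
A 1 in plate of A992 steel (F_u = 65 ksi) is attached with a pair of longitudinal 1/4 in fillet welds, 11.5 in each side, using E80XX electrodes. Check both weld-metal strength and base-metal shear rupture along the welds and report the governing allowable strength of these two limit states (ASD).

E80XX → F_EXX = 80 ksi.
t_e = 0.707 × 0.25 = 0.1767 in; L = 23 in.
Weld metal: R_n/Ω = (1/2.0) × 0.6 × 80 × 0.1767 × 23 = 97.57 kips.
Base metal (shear rupture): R_n/Ω = (1/2.0) × 0.6 × 65 × 1 × 23 = 448.5 kips.
Governing: weld metal.

R_n/Ω ≈ 97.6 kips (weld metal governs)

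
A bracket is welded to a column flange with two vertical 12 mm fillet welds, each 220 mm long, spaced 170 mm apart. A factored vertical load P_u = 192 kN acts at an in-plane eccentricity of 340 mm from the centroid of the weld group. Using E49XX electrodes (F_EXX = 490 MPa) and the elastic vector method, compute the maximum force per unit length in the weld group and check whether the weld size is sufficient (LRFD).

f_max ≈ 2130 N/mm; NOT adequate

Total weld length L_w = 440 mm. Treat welds as unit-width lines.
Polar moment about centroid: J = 2[d³/12 + d(b/2)²] = 2[220³/12 + 220×85²] = 4954000 mm³.
Direct shear f_v = P/L_w = 192×10³ / 440 = 436.4 N/mm (vertical).
Torsion M = P·e = 192×10³ × 340 = 65280000 N·mm.
Critical point at (x, y) = (85, 110) from centroid. f_tx = M·y/J = 1450 N/mm; f_ty = M·x/J = 1120 N/mm.
Resultant f_max = √[f_tx² + (f_v + f_ty)²] = √[1450² + (436.4 + 1120)²] = 2127 N/mm.
Capacity per unit length: φr_n = 0.75 × 0.6 × 490 × (0.707 × 12) = 1871 N/mm.
2127 > 1871 → NOT adequate.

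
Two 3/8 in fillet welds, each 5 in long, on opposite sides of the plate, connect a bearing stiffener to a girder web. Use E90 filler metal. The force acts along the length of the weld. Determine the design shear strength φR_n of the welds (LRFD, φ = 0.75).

φR_n ≈ 107 kips

E90XX → F_EXX = 90 ksi.
Effective throat t_e = 0.707 × 0.375 = 0.2651 in.
Total length L = 10 in; A_we = 0.2651 × 10 = 2.651 in².
F_nw = 0.6 F_EXX = 0.6 × 90 = 54 ksi.
φR_n = 0.75 × 54 × 2.651 = 107.4 kips.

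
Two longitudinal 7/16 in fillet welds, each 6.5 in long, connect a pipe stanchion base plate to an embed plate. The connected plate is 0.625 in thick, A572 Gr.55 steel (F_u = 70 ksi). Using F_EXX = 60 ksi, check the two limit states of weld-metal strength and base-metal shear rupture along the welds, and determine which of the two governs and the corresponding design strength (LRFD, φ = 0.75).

φR_n ≈ 109 kips (weld metal governs)

t_e = 0.707 × 0.4375 = 0.3093 in; L = 13 in.
Weld metal: φR_n = 0.75 × 0.6 × 60 × 0.3093 × 13 = 108.6 kips.
Base metal (shear rupture): φR_n = 0.75 × 0.6 × 70 × 0.625 × 13 = 255.9 kips.
Governing: weld metal.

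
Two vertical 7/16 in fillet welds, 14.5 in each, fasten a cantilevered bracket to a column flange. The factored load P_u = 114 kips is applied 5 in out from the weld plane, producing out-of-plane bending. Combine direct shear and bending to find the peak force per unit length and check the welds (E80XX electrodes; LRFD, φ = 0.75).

f_max ≈ 9.03 kip/in; adequate

E80XX → F_EXX = 80 ksi.
L_w = 2 × 14.5 = 29 in; section modulus (unit throat) S = 2 × L²/6 = 70.08 in².
Direct shear f_v = P/L_w = 114/29 = 3.931 kip/in.
Moment M = P × e = 114 × 5 = 570 kip·in; bending f_b = M/S = 8.133 kip/in.
f_max = √(f_v² + f_b²) = √(3.931² + 8.133²) = 9.033 kip/in.
φr_n = 0.75 × 0.6 × 80 × (0.707 × 0.4375) = 11.14 kip/in → adequate.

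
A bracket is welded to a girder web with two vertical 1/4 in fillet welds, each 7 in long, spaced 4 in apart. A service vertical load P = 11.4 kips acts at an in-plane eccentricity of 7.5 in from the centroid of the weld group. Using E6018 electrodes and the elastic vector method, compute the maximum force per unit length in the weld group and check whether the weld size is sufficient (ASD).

E60XX → F_EXX = 60 ksi.
Total weld length L_w = 14 in. Treat welds as unit-width lines.
Polar moment about centroid: J = 2[d³/12 + d(b/2)²] = 2[7³/12 + 7×2²] = 113.2 in³.
Direct shear f_v = P/L_w = 11.4 / 14 = 0.8143 kip/in (vertical).
Torsion M = P·e = 11.4 × 7.5 = 85.5 kip·in.
Critical point at (x, y) = (2, 3.5) from centroid. f_tx = M·y/J = 2.644 kip/in; f_ty = M·x/J = 1.511 kip/in.
Resultant f_max = √[f_tx² + (f_v + f_ty)²] = √[2.644² + (0.8143 + 1.511)²] = 3.521 kip/in.
Capacity per unit length: r_n/Ω = (1/2.0) × 0.6 × 60 × (0.707 × 0.25) = 3.181 kip/in.
3.521 > 3.181 → NOT adequate.

f_max ≈ 3.52 kip/in; NOT adequate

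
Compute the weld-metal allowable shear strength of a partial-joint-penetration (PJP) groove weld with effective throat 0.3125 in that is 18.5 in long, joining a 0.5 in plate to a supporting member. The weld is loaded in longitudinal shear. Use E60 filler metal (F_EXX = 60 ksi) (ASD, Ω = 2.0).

Effective throat (given) t_e = 0.3125 in.
A_we = 0.3125 × 18.5 = 5.781 in².
F_nw = 0.6 F_EXX = 36 ksi.
R_n/Ω = (36 × 5.781) / 2.0 = 104.1 kip.

R_n/Ω ≈ 104 kip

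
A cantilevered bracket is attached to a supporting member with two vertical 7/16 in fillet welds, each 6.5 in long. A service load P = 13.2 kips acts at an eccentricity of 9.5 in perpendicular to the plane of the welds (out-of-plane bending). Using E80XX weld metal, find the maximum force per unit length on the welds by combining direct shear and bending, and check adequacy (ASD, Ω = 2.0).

E80XX → F_EXX = 80 ksi.
L_w = 2 × 6.5 = 13 in; section modulus (unit throat) S = 2 × L²/6 = 14.08 in².
Direct shear f_v = P/L_w = 13.2/13 = 1.015 kip/in.
Moment M = P × e = 13.2 × 9.5 = 125.4 kip·in; bending f_b = M/S = 8.904 kip/in.
f_max = √(f_v² + f_b²) = √(1.015² + 8.904²) = 8.962 kip/in.
r_n/Ω = (1/2.0) × 0.6 × 80 × (0.707 × 0.4375) = 7.423 kip/in → NOT adequate.

f_max ≈ 8.96 kip/in; NOT adequate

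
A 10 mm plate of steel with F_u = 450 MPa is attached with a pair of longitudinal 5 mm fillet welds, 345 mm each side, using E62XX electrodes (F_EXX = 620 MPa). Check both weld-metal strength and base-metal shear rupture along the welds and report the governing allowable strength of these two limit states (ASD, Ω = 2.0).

R_n/Ω ≈ 454 kN (weld metal governs)

t_e = 0.707 × 5 = 3.535 mm; L = 690 mm.
Weld metal: R_n/Ω = (1/2.0) × 0.6 × 620 × 3.535 × 690 × 10⁻³ = 453.7 kN.
Base metal (shear rupture): R_n/Ω = (1/2.0) × 0.6 × 450 × 10 × 690 × 10⁻³ = 931.5 kN.
Governing: weld metal.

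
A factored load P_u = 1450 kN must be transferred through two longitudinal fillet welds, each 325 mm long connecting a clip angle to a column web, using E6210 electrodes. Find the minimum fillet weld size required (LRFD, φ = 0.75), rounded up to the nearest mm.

w = 12 mm

E62XX → F_EXX = 620 MPa.
Total weld length L = 650 mm.
Required throat t_e = P_u / (φ × 0.6 F_EXX × L) = 1450 / (0.75 × 0.6 × 620 × 650 × 10⁻³) = 7.996 mm.
Required leg w = t_e / 0.707 = 11.31 mm → use 12 mm.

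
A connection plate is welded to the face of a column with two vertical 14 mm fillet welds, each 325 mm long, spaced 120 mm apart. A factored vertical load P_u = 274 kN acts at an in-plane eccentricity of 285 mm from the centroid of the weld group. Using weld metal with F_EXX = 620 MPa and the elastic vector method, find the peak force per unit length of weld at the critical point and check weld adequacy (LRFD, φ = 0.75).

Total weld length L_w = 650 mm. Treat welds as unit-width lines.
Polar moment about centroid: J = 2[d³/12 + d(b/2)²] = 2[325³/12 + 325×60²] = 8061000 mm³.
Direct shear f_v = P/L_w = 274×10³ / 650 = 421.5 N/mm (vertical).
Torsion M = P·e = 274×10³ × 285 = 78090000 N·mm.
Critical point at (x, y) = (60, 162.5) from centroid. f_tx = M·y/J = 1574 N/mm; f_ty = M·x/J = 581.2 N/mm.
Resultant f_max = √[f_tx² + (f_v + f_ty)²] = √[1574² + (421.5 + 581.2)²] = 1866 N/mm.
Capacity per unit length: φr_n = 0.75 × 0.6 × 620 × (0.707 × 14) = 2762 N/mm.
1866 ≤ 2762 → adequate.

f_max ≈ 1870 N/mm; adequate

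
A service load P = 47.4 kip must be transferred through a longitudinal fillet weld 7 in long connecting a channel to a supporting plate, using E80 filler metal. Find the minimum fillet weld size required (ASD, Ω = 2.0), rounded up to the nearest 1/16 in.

w = 7/16 in

E80XX → F_EXX = 80 ksi.
Total weld length L = 7 in.
Required throat t_e = P × Ω / (0.6 F_EXX × L) = 47.4 × 2.0 / (0.6 × 80 × 7) = 0.2821 in.
Required leg w = t_e / 0.707 = 0.3991 in → use 7/16 in.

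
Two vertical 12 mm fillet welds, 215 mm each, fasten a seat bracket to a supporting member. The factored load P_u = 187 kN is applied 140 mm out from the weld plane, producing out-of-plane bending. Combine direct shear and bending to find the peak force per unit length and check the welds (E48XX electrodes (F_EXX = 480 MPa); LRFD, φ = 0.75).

f_max ≈ 1750 N/mm; adequate

L_w = 2 × 215 = 430 mm; section modulus (unit throat) S = 2 × L²/6 = 15410 mm².
Direct shear f_v = P/L_w = 187×10³/430 = 434.9 N/mm.
Moment M = P × e = 187×10³ × 140 = 26180000 N·mm; bending f_b = M/S = 1699 N/mm.
f_max = √(f_v² + f_b²) = √(434.9² + 1699²) = 1754 N/mm.
φr_n = 0.75 × 0.6 × 480 × (0.707 × 12) = 1833 N/mm → adequate.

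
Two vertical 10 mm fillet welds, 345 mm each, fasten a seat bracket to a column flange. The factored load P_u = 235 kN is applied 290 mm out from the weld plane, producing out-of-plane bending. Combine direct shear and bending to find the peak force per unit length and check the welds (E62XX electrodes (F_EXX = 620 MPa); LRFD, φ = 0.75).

L_w = 2 × 345 = 690 mm; section modulus (unit throat) S = 2 × L²/6 = 39680 mm².
Direct shear f_v = P/L_w = 235×10³/690 = 340.6 N/mm.
Moment M = P × e = 235×10³ × 290 = 68150000 N·mm; bending f_b = M/S = 1718 N/mm.
f_max = √(f_v² + f_b²) = √(340.6² + 1718²) = 1751 N/mm.
φr_n = 0.75 × 0.6 × 620 × (0.707 × 10) = 1973 N/mm → adequate.

f_max ≈ 1750 N/mm; adequate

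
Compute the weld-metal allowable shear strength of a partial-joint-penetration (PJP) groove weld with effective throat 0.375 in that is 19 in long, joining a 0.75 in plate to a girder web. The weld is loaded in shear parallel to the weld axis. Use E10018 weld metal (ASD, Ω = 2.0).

R_n/Ω ≈ 214 kip

E100XX → F_EXX = 100 ksi.
Effective throat (given) t_e = 0.375 in.
A_we = 0.375 × 19 = 7.125 in².
F_nw = 0.6 F_EXX = 60 ksi.
R_n/Ω = (60 × 7.125) / 2.0 = 213.8 kip.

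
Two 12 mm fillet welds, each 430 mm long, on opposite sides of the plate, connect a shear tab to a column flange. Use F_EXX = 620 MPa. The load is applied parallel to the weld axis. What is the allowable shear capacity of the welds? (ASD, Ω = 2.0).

R_n/Ω ≈ 1360 kN

Effective throat t_e = 0.707 × 12 = 8.484 mm.
Total length L = 860 mm; A_we = 8.484 × 860 = 7296 mm².
F_nw = 0.6 F_EXX = 0.6 × 620 = 372 MPa.
R_n = 372 × 7296 × 10⁻³ = 2714 kN; R_n/Ω = 2714/2.0 = 1357 kN.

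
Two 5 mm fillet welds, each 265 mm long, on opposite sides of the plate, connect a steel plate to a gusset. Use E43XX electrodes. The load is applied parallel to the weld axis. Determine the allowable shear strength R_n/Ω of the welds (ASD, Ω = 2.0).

R_n/Ω ≈ 242 kN

E43XX → F_EXX = 430 MPa.
Effective throat t_e = 0.707 × 5 = 3.535 mm.
Total length L = 530 mm; A_we = 3.535 × 530 = 1874 mm².
F_nw = 0.6 F_EXX = 0.6 × 430 = 258 MPa.
R_n = 258 × 1874 × 10⁻³ = 483.4 kN; R_n/Ω = 483.4/2.0 = 241.7 kN.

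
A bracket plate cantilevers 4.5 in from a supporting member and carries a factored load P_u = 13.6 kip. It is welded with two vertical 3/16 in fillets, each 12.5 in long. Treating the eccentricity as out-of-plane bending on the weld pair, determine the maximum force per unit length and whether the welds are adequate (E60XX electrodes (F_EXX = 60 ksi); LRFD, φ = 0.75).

f_max ≈ 1.29 kip/in; adequate

L_w = 2 × 12.5 = 25 in; section modulus (unit throat) S = 2 × L²/6 = 52.08 in².
Direct shear f_v = P/L_w = 13.6/25 = 0.544 kip/in.
Moment M = P × e = 13.6 × 4.5 = 61.2 kip·in; bending f_b = M/S = 1.175 kip/in.
f_max = √(f_v² + f_b²) = √(0.544² + 1.175²) = 1.295 kip/in.
φr_n = 0.75 × 0.6 × 60 × (0.707 × 0.1875) = 3.579 kip/in → adequate.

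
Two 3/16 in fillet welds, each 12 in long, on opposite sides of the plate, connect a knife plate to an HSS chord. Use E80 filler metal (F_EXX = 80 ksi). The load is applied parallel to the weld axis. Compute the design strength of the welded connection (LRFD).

Effective throat t_e = 0.707 × 0.1875 = 0.1326 in.
Total length L = 24 in; A_we = 0.1326 × 24 = 3.181 in².
F_nw = 0.6 F_EXX = 0.6 × 80 = 48 ksi.
φR_n = 0.75 × 48 × 3.181 = 114.5 kips.

φR_n ≈ 115 kips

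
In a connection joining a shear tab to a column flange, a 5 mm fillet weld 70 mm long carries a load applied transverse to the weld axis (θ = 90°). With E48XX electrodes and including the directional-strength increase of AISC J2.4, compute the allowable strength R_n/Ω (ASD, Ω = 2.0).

E48XX → F_EXX = 480 MPa.
t_e = 0.707 × 5 = 3.535 mm; A_we = 3.535 × 70 = 247.4 mm².
Directional factor: 1.0 + 0.5 sin^1.5(90°) = 1.5.
F_nw = 0.6 × 480 × 1.5 = 432 MPa.
R_n/Ω = (432 × 247.4) / 2.0 × 10⁻³ = 53.45 kN.

R_n/Ω ≈ 53.4 kN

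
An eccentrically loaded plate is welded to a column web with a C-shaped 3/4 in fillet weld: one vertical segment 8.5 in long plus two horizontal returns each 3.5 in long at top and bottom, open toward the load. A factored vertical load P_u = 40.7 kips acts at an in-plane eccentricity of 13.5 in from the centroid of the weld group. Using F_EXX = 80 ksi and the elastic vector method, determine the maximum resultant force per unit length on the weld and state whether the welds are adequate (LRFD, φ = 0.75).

f_max ≈ 15.7 kip/in; adequate

Total weld length L_w = 15.5 in. Treat welds as unit-width lines.
Centroid: x̄ = 2×3.5×1.75 / 15.5 = 0.7903 in from the vertical weld.
Polar moment about centroid: J = I_x + I_y = [8.5³/12 + 2×3.5×4.25²] + [8.5×0.7903² + 2(3.5³/12 + 3.5×0.9597²)] = 196.5 in³.
Direct shear f_v = P/L_w = 40.7 / 15.5 = 2.626 kip/in (vertical).
Torsion M = P·e = 40.7 × 13.5 = 549.45 kip·in.
Critical point at (x, y) = (2.71, 4.25) from centroid. f_tx = M·y/J = 11.88 kip/in; f_ty = M·x/J = 7.576 kip/in.
Resultant f_max = √[f_tx² + (f_v + f_ty)²] = √[11.88² + (2.626 + 7.576)²] = 15.66 kip/in.
Capacity per unit length: φr_n = 0.75 × 0.6 × 80 × (0.707 × 0.75) = 19.09 kip/in.
15.66 ≤ 19.09 → adequate.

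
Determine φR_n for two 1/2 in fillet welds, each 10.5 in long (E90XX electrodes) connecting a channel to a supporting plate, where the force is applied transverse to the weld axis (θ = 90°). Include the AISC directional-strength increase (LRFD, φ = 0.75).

E90XX → F_EXX = 90 ksi.
t_e = 0.707 × 0.5 = 0.3535 in; A_we = 0.3535 × 21 = 7.423 in².
Directional factor: 1.0 + 0.5 sin^1.5(90°) = 1.5.
F_nw = 0.6 × 90 × 1.5 = 81 ksi.
φR_n = 0.75 × 81 × 7.423 = 451 kips.

φR_n ≈ 451 kips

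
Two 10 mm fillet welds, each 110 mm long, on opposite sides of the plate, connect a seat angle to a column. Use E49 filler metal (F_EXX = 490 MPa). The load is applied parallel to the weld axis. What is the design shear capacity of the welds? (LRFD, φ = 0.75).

Effective throat t_e = 0.707 × 10 = 7.07 mm.
Total length L = 220 mm; A_we = 7.07 × 220 = 1555 mm².
F_nw = 0.6 F_EXX = 0.6 × 490 = 294 MPa.
φR_n = 0.75 × 294 × 1555 × 10⁻³ = 343 kN.

φR_n ≈ 343 kN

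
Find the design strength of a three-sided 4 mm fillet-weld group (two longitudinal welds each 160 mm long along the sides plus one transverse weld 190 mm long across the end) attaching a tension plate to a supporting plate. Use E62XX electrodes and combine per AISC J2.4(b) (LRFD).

E62XX → F_EXX = 620 MPa.
t_e = 0.707 × 4 = 2.828 mm.
R_nwl = 0.6 × 620 × 2.828 × 320 × 10⁻³ = 336.6 kN (longitudinal, 2 welds).
R_nwt = 0.6 × 620 × 2.828 × 190 × 10⁻³ = 199.9 kN (transverse, base value).
(i) R_nwl + R_nwt = 536.5 kN; (ii) 0.85 R_nwl + 1.5 R_nwt = 586 kN.
R_n = max = 586 kN [governs: (ii)]; φR_n = 439.5 kN.

φR_n ≈ 439 kN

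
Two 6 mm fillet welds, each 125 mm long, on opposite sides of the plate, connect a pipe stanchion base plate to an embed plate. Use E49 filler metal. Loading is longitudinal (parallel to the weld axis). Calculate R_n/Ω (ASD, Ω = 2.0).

R_n/Ω ≈ 156 kN

E49XX → F_EXX = 490 MPa.
Effective throat t_e = 0.707 × 6 = 4.242 mm.
Total length L = 250 mm; A_we = 4.242 × 250 = 1060 mm².
F_nw = 0.6 F_EXX = 0.6 × 490 = 294 MPa.
R_n = 294 × 1060 × 10⁻³ = 311.8 kN; R_n/Ω = 311.8/2.0 = 155.9 kN.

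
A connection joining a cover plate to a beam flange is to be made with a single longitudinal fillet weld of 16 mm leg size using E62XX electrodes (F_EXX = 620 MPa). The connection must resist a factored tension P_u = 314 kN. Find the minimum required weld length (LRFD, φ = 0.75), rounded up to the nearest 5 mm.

L = 100 mm

Throat t_e = 0.707 × 16 = 11.31 mm.
φr_n = 0.75 × 0.6 × 620 × 11.31 × 10⁻³ = 3.156 kN/mm.
L_req = P_u / φr_n = 314 / 3.156 = 99.49 mm total.
Round up → use L = 100 mm.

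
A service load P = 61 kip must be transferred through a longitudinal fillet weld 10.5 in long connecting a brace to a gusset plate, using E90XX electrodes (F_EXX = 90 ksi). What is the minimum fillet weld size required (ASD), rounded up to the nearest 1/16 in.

Total weld length L = 10.5 in.
Required throat t_e = P × Ω / (0.6 F_EXX × L) = 61 × 2.0 / (0.6 × 90 × 10.5) = 0.2152 in.
Required leg w = t_e / 0.707 = 0.3043 in → use 5/16 in.

w = 5/16 in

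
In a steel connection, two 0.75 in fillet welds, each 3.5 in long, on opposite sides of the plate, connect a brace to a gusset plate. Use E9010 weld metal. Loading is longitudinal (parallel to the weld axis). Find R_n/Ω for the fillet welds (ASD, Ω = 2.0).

E90XX → F_EXX = 90 ksi.
Effective throat t_e = 0.707 × 0.75 = 0.5302 in.
Total length L = 7 in; A_we = 0.5302 × 7 = 3.712 in².
F_nw = 0.6 F_EXX = 0.6 × 90 = 54 ksi.
R_n = 54 × 3.712 = 200.4 kip; R_n/Ω = 200.4/2.0 = 100.2 kip.

R_n/Ω ≈ 100 kip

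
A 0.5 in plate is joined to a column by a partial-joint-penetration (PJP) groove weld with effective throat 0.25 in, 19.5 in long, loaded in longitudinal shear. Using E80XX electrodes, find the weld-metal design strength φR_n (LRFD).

φR_n ≈ 176 kip

E80XX → F_EXX = 80 ksi.
Effective throat (given) t_e = 0.25 in.
A_we = 0.25 × 19.5 = 4.875 in².
F_nw = 0.6 F_EXX = 48 ksi.
φR_n = 0.75 × 48 × 4.875 = 175.5 kip.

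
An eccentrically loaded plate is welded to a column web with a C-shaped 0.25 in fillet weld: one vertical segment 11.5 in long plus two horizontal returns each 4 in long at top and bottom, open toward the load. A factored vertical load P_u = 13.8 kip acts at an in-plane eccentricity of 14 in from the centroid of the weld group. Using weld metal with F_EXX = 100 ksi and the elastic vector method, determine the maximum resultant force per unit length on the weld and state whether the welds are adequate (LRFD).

Total weld length L_w = 19.5 in. Treat welds as unit-width lines.
Centroid: x̄ = 2×4×2 / 19.5 = 0.8205 in from the vertical weld.
Polar moment about centroid: J = I_x + I_y = [11.5³/12 + 2×4×5.75²] + [11.5×0.8205² + 2(4³/12 + 4×1.179²)] = 420.8 in³.
Direct shear f_v = P/L_w = 13.8 / 19.5 = 0.7077 kip/in (vertical).
Torsion M = P·e = 13.8 × 14 = 193.2 kip·in.
Critical point at (x, y) = (3.179, 5.75) from centroid. f_tx = M·y/J = 2.64 kip/in; f_ty = M·x/J = 1.46 kip/in.
Resultant f_max = √[f_tx² + (f_v + f_ty)²] = √[2.64² + (0.7077 + 1.46)²] = 3.416 kip/in.
Capacity per unit length: φr_n = 0.75 × 0.6 × 100 × (0.707 × 0.25) = 7.954 kip/in.
3.416 ≤ 7.954 → adequate.

f_max ≈ 3.42 kip/in; adequate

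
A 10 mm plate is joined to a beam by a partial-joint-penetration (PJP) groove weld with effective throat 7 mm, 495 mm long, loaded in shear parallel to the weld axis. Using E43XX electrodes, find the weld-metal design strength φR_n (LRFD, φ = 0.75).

φR_n ≈ 670 kN

E43XX → F_EXX = 430 MPa.
Effective throat (given) t_e = 7 mm.
A_we = 7 × 495 = 3465 mm².
F_nw = 0.6 F_EXX = 258 MPa.
φR_n = 0.75 × 258 × 3465 × 10⁻³ = 670.5 kN.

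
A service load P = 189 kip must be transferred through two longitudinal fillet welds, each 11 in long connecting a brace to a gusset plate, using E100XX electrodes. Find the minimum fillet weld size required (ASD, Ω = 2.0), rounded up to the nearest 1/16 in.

w = 7/16 in

E100XX → F_EXX = 100 ksi.
Total weld length L = 22 in.
Required throat t_e = P × Ω / (0.6 F_EXX × L) = 189 × 2.0 / (0.6 × 100 × 22) = 0.2864 in.
Required leg w = t_e / 0.707 = 0.405 in → use 7/16 in.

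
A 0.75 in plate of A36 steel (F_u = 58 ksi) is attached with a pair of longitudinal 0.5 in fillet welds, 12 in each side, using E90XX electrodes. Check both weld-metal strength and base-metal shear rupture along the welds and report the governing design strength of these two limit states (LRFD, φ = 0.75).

φR_n ≈ 344 kip (weld metal governs)

E90XX → F_EXX = 90 ksi.
t_e = 0.707 × 0.5 = 0.3535 in; L = 24 in.
Weld metal: φR_n = 0.75 × 0.6 × 90 × 0.3535 × 24 = 343.6 kip.
Base metal (shear rupture): φR_n = 0.75 × 0.6 × 58 × 0.75 × 24 = 469.8 kip.
Governing: weld metal.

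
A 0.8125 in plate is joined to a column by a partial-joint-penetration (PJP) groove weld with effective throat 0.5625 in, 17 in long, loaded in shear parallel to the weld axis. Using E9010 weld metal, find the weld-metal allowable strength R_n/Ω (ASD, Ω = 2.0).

R_n/Ω ≈ 258 kips

E90XX → F_EXX = 90 ksi.
Effective throat (given) t_e = 0.5625 in.
A_we = 0.5625 × 17 = 9.562 in².
F_nw = 0.6 F_EXX = 54 ksi.
R_n/Ω = (54 × 9.562) / 2.0 = 258.2 kips.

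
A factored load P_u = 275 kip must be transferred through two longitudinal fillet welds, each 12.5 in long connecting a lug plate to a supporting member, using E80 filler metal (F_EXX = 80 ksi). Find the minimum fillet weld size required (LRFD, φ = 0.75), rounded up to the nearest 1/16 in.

Total weld length L = 25 in.
Required throat t_e = P_u / (φ × 0.6 F_EXX × L) = 275 / (0.75 × 0.6 × 80 × 25) = 0.3056 in.
Required leg w = t_e / 0.707 = 0.4322 in → use 7/16 in.

w = 7/16 in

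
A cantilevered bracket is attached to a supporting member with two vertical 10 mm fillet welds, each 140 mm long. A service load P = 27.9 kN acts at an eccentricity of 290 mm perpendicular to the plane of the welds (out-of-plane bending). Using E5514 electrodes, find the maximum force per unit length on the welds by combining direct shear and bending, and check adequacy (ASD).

f_max ≈ 1240 N/mm; NOT adequate

E55XX → F_EXX = 550 MPa.
L_w = 2 × 140 = 280 mm; section modulus (unit throat) S = 2 × L²/6 = 6533 mm².
Direct shear f_v = P/L_w = 27.9×10³/280 = 99.64 N/mm.
Moment M = P × e = 27.9×10³ × 290 = 8091000 N·mm; bending f_b = M/S = 1238 N/mm.
f_max = √(f_v² + f_b²) = √(99.64² + 1238²) = 1242 N/mm.
r_n/Ω = (1/2.0) × 0.6 × 550 × (0.707 × 10) = 1167 N/mm → NOT adequate.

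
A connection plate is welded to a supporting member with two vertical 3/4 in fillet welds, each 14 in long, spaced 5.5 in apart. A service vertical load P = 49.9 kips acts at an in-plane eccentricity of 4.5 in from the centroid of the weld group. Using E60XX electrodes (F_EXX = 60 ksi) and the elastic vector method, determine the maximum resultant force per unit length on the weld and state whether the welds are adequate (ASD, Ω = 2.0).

Total weld length L_w = 28 in. Treat welds as unit-width lines.
Polar moment about centroid: J = 2[d³/12 + d(b/2)²] = 2[14³/12 + 14×2.75²] = 669.1 in³.
Direct shear f_v = P/L_w = 49.9 / 28 = 1.782 kip/in (vertical).
Torsion M = P·e = 49.9 × 4.5 = 224.55 kip·in.
Critical point at (x, y) = (2.75, 7) from centroid. f_tx = M·y/J = 2.349 kip/in; f_ty = M·x/J = 0.9229 kip/in.
Resultant f_max = √[f_tx² + (f_v + f_ty)²] = √[2.349² + (1.782 + 0.9229)²] = 3.583 kip/in.
Capacity per unit length: r_n/Ω = (1/2.0) × 0.6 × 60 × (0.707 × 0.75) = 9.544 kip/in.
3.583 ≤ 9.544 → adequate.

f_max ≈ 3.58 kip/in; adequate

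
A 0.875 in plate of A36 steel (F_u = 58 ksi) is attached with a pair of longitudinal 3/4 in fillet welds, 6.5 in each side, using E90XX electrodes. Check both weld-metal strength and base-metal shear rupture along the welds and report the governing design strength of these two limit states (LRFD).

φR_n ≈ 279 kip (weld metal governs)

E90XX → F_EXX = 90 ksi.
t_e = 0.707 × 0.75 = 0.5302 in; L = 13 in.
Weld metal: φR_n = 0.75 × 0.6 × 90 × 0.5302 × 13 = 279.2 kip.
Base metal (shear rupture): φR_n = 0.75 × 0.6 × 58 × 0.875 × 13 = 296.9 kip.
Governing: weld metal.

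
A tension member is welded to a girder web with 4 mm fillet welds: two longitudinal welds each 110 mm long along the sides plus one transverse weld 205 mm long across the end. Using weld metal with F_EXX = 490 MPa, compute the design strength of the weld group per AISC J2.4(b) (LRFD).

φR_n ≈ 308 kN

t_e = 0.707 × 4 = 2.828 mm.
R_nwl = 0.6 × 490 × 2.828 × 220 × 10⁻³ = 182.9 kN (longitudinal, 2 welds).
R_nwt = 0.6 × 490 × 2.828 × 205 × 10⁻³ = 170.4 kN (transverse, base value).
(i) R_nwl + R_nwt = 353.4 kN; (ii) 0.85 R_nwl + 1.5 R_nwt = 411.1 kN.
R_n = max = 411.1 kN [governs: (ii)]; φR_n = 308.4 kN.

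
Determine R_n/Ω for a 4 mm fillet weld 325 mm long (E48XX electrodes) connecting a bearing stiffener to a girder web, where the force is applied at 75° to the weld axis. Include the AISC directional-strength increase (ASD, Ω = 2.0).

R_n/Ω ≈ 195 kN

E48XX → F_EXX = 480 MPa.
t_e = 0.707 × 4 = 2.828 mm; A_we = 2.828 × 325 = 919.1 mm².
Directional factor: 1.0 + 0.5 sin^1.5(75°) = 1.475.
F_nw = 0.6 × 480 × 1.475 = 424.7 MPa.
R_n/Ω = (424.7 × 919.1) / 2.0 × 10⁻³ = 195.2 kN.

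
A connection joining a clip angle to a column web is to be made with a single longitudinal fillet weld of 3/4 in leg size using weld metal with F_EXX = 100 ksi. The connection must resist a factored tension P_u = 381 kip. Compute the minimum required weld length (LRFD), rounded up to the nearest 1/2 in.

Throat t_e = 0.707 × 0.75 = 0.5302 in.
φr_n = 0.75 × 0.6 × 100 × 0.5302 = 23.86 kip/in.
L_req = P_u / φr_n = 381 / 23.86 = 15.97 in total.
Round up → use L = 16 in.

L = 16 in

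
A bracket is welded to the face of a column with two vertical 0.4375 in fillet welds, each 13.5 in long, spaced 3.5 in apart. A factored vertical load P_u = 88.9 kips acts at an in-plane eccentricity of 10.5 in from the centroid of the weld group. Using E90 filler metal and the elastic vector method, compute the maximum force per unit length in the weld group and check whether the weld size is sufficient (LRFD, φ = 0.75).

f_max ≈ 14.4 kip/in; NOT adequate

E90XX → F_EXX = 90 ksi.
Total weld length L_w = 27 in. Treat welds as unit-width lines.
Polar moment about centroid: J = 2[d³/12 + d(b/2)²] = 2[13.5³/12 + 13.5×1.75²] = 492.8 in³.
Direct shear f_v = P/L_w = 88.9 / 27 = 3.293 kip/in (vertical).
Torsion M = P·e = 88.9 × 10.5 = 933.45 kip·in.
Critical point at (x, y) = (1.75, 6.75) from centroid. f_tx = M·y/J = 12.79 kip/in; f_ty = M·x/J = 3.315 kip/in.
Resultant f_max = √[f_tx² + (f_v + f_ty)²] = √[12.79² + (3.293 + 3.315)²] = 14.39 kip/in.
Capacity per unit length: φr_n = 0.75 × 0.6 × 90 × (0.707 × 0.4375) = 12.53 kip/in.
14.39 > 12.53 → NOT adequate.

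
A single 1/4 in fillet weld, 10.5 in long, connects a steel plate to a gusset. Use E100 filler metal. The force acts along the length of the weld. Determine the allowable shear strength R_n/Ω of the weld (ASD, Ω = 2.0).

R_n/Ω ≈ 55.7 kips

E100XX → F_EXX = 100 ksi.
Effective throat t_e = 0.707 × 0.25 = 0.1767 in.
Total length L = 10.5 in; A_we = 0.1767 × 10.5 = 1.856 in².
F_nw = 0.6 F_EXX = 0.6 × 100 = 60 ksi.
R_n = 60 × 1.856 = 111.4 kips; R_n/Ω = 111.4/2.0 = 55.68 kips.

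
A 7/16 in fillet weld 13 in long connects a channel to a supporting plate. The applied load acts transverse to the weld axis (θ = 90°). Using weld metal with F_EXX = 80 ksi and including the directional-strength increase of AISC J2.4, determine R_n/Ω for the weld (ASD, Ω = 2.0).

R_n/Ω ≈ 145 kips

t_e = 0.707 × 0.4375 = 0.3093 in; A_we = 0.3093 × 13 = 4.021 in².
Directional factor: 1.0 + 0.5 sin^1.5(90°) = 1.5.
F_nw = 0.6 × 80 × 1.5 = 72 ksi.
R_n/Ω = (72 × 4.021) / 2.0 = 144.8 kips.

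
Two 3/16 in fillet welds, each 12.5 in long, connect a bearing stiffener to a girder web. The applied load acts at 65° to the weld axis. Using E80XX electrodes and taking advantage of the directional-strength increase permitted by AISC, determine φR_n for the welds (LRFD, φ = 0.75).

E80XX → F_EXX = 80 ksi.
t_e = 0.707 × 0.1875 = 0.1326 in; A_we = 0.1326 × 25 = 3.314 in².
Directional factor: 1.0 + 0.5 sin^1.5(65°) = 1.431.
F_nw = 0.6 × 80 × 1.431 = 68.71 ksi.
φR_n = 0.75 × 68.71 × 3.314 = 170.8 kip.

φR_n ≈ 171 kip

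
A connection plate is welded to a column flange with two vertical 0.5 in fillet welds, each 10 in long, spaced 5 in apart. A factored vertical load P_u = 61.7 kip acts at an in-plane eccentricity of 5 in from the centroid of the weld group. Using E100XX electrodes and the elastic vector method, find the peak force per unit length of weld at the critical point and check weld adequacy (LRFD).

f_max ≈ 7.8 kip/in; adequate

E100XX → F_EXX = 100 ksi.
Total weld length L_w = 20 in. Treat welds as unit-width lines.
Polar moment about centroid: J = 2[d³/12 + d(b/2)²] = 2[10³/12 + 10×2.5²] = 291.7 in³.
Direct shear f_v = P/L_w = 61.7 / 20 = 3.085 kip/in (vertical).
Torsion M = P·e = 61.7 × 5 = 308.5 kip·in.
Critical point at (x, y) = (2.5, 5) from centroid. f_tx = M·y/J = 5.289 kip/in; f_ty = M·x/J = 2.644 kip/in.
Resultant f_max = √[f_tx² + (f_v + f_ty)²] = √[5.289² + (3.085 + 2.644)²] = 7.797 kip/in.
Capacity per unit length: φr_n = 0.75 × 0.6 × 100 × (0.707 × 0.5) = 15.91 kip/in.
7.797 ≤ 15.91 → adequate.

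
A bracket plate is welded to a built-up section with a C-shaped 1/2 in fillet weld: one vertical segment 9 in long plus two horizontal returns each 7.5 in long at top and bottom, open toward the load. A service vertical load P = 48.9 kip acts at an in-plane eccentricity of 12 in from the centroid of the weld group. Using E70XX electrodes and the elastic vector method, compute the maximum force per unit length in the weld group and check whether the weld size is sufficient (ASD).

f_max ≈ 9.44 kip/in; NOT adequate

E70XX → F_EXX = 70 ksi.
Total weld length L_w = 24 in. Treat welds as unit-width lines.
Centroid: x̄ = 2×7.5×3.75 / 24 = 2.344 in from the vertical weld.
Polar moment about centroid: J = I_x + I_y = [9³/12 + 2×7.5×4.5²] + [9×2.344² + 2(7.5³/12 + 7.5×1.406²)] = 513.9 in³.
Direct shear f_v = P/L_w = 48.9 / 24 = 2.038 kip/in (vertical).
Torsion M = P·e = 48.9 × 12 = 586.8 kip·in.
Critical point at (x, y) = (5.156, 4.5) from centroid. f_tx = M·y/J = 5.138 kip/in; f_ty = M·x/J = 5.888 kip/in.
Resultant f_max = √[f_tx² + (f_v + f_ty)²] = √[5.138² + (2.038 + 5.888)²] = 9.445 kip/in.
Capacity per unit length: r_n/Ω = (1/2.0) × 0.6 × 70 × (0.707 × 0.5) = 7.423 kip/in.
9.445 > 7.423 → NOT adequate.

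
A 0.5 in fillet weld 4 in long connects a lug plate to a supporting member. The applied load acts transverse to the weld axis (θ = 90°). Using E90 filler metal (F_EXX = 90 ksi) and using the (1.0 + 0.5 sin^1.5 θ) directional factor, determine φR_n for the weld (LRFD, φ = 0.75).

φR_n ≈ 85.9 kips

t_e = 0.707 × 0.5 = 0.3535 in; A_we = 0.3535 × 4 = 1.414 in².
Directional factor: 1.0 + 0.5 sin^1.5(90°) = 1.5.
F_nw = 0.6 × 90 × 1.5 = 81 ksi.
φR_n = 0.75 × 81 × 1.414 = 85.9 kips.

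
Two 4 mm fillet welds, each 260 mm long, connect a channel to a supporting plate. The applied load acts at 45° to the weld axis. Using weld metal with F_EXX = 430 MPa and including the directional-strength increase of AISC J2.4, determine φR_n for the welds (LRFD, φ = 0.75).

t_e = 0.707 × 4 = 2.828 mm; A_we = 2.828 × 520 = 1471 mm².
Directional factor: 1.0 + 0.5 sin^1.5(45°) = 1.297.
F_nw = 0.6 × 430 × 1.297 = 334.7 MPa.
φR_n = 0.75 × 334.7 × 1471 × 10⁻³ = 369.2 kN.

φR_n ≈ 369 kN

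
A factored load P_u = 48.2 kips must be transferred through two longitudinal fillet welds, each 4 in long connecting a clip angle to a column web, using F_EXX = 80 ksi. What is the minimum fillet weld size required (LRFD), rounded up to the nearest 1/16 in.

Total weld length L = 8 in.
Required throat t_e = P_u / (φ × 0.6 F_EXX × L) = 48.2 / (0.75 × 0.6 × 80 × 8) = 0.1674 in.
Required leg w = t_e / 0.707 = 0.2367 in → use 1/4 in.

w = 1/4 in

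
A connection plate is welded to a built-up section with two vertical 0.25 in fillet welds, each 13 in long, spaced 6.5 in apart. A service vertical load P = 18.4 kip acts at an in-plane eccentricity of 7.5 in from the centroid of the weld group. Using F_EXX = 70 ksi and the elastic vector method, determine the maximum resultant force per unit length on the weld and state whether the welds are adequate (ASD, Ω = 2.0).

f_max ≈ 1.99 kip/in; adequate

Total weld length L_w = 26 in. Treat welds as unit-width lines.
Polar moment about centroid: J = 2[d³/12 + d(b/2)²] = 2[13³/12 + 13×3.25²] = 640.8 in³.
Direct shear f_v = P/L_w = 18.4 / 26 = 0.7077 kip/in (vertical).
Torsion M = P·e = 18.4 × 7.5 = 138 kip·in.
Critical point at (x, y) = (3.25, 6.5) from centroid. f_tx = M·y/J = 1.4 kip/in; f_ty = M·x/J = 0.6999 kip/in.
Resultant f_max = √[f_tx² + (f_v + f_ty)²] = √[1.4² + (0.7077 + 0.6999)²] = 1.985 kip/in.
Capacity per unit length: r_n/Ω = (1/2.0) × 0.6 × 70 × (0.707 × 0.25) = 3.712 kip/in.
1.985 ≤ 3.712 → adequate.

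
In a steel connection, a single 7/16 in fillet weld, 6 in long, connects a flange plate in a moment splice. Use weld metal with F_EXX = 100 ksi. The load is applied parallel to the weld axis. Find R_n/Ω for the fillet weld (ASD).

R_n/Ω ≈ 55.7 kips

Effective throat t_e = 0.707 × 0.4375 = 0.3093 in.
Total length L = 6 in; A_we = 0.3093 × 6 = 1.856 in².
F_nw = 0.6 F_EXX = 0.6 × 100 = 60 ksi.
R_n = 60 × 1.856 = 111.4 kips; R_n/Ω = 111.4/2.0 = 55.68 kips.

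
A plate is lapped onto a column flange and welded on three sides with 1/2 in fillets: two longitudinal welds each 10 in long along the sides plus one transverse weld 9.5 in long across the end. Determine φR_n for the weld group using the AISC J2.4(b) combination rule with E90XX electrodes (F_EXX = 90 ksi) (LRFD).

φR_n ≈ 447 kip

t_e = 0.707 × 0.5 = 0.3535 in.
R_nwl = 0.6 × 90 × 0.3535 × 20 = 381.8 kip (longitudinal, 2 welds).
R_nwt = 0.6 × 90 × 0.3535 × 9.5 = 181.3 kip (transverse, base value).
(i) R_nwl + R_nwt = 563.1 kip; (ii) 0.85 R_nwl + 1.5 R_nwt = 596.5 kip.
R_n = max = 596.5 kip [governs: (ii)]; φR_n = 447.4 kip.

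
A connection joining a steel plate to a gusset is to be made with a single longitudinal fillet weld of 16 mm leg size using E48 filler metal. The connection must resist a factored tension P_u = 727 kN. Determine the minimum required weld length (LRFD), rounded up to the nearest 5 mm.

E48XX → F_EXX = 480 MPa.
Throat t_e = 0.707 × 16 = 11.31 mm.
φr_n = 0.75 × 0.6 × 480 × 11.31 × 10⁻³ = 2.443 kN/mm.
L_req = P_u / φr_n = 727 / 2.443 = 297.5 mm total.
Round up → use L = 300 mm.

L = 300 mm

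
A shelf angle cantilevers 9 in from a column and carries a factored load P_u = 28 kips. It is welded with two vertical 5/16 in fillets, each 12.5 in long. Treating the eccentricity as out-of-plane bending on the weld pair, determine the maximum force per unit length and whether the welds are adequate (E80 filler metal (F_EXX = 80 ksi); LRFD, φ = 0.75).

f_max ≈ 4.97 kip/in; adequate

L_w = 2 × 12.5 = 25 in; section modulus (unit throat) S = 2 × L²/6 = 52.08 in².
Direct shear f_v = P/L_w = 28/25 = 1.12 kip/in.
Moment M = P × e = 28 × 9 = 252 kip·in; bending f_b = M/S = 4.838 kip/in.
f_max = √(f_v² + f_b²) = √(1.12² + 4.838²) = 4.966 kip/in.
φr_n = 0.75 × 0.6 × 80 × (0.707 × 0.3125) = 7.954 kip/in → adequate.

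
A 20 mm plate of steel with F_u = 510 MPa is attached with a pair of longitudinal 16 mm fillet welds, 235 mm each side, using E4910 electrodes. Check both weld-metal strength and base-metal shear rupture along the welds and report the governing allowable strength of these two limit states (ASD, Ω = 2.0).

E49XX → F_EXX = 490 MPa.
t_e = 0.707 × 16 = 11.31 mm; L = 470 mm.
Weld metal: R_n/Ω = (1/2.0) × 0.6 × 490 × 11.31 × 470 × 10⁻³ = 781.5 kN.
Base metal (shear rupture): R_n/Ω = (1/2.0) × 0.6 × 510 × 20 × 470 × 10⁻³ = 1438 kN.
Governing: weld metal.

R_n/Ω ≈ 782 kN (weld metal governs)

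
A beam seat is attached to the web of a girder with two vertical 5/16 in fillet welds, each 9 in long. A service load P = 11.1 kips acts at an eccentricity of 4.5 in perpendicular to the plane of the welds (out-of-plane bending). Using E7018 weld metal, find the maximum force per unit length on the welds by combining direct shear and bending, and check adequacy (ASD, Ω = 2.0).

E70XX → F_EXX = 70 ksi.
L_w = 2 × 9 = 18 in; section modulus (unit throat) S = 2 × L²/6 = 27 in².
Direct shear f_v = P/L_w = 11.1/18 = 0.6167 kip/in.
Moment M = P × e = 11.1 × 4.5 = 49.95 kip·in; bending f_b = M/S = 1.85 kip/in.
f_max = √(f_v² + f_b²) = √(0.6167² + 1.85²) = 1.95 kip/in.
r_n/Ω = (1/2.0) × 0.6 × 70 × (0.707 × 0.3125) = 4.64 kip/in → adequate.

f_max ≈ 1.95 kip/in; adequate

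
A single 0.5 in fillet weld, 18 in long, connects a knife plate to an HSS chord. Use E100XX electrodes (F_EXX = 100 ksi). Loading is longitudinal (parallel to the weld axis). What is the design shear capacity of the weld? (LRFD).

Effective throat t_e = 0.707 × 0.5 = 0.3535 in.
Total length L = 18 in; A_we = 0.3535 × 18 = 6.363 in².
F_nw = 0.6 F_EXX = 0.6 × 100 = 60 ksi.
φR_n = 0.75 × 60 × 6.363 = 286.3 kip.

φR_n ≈ 286 kip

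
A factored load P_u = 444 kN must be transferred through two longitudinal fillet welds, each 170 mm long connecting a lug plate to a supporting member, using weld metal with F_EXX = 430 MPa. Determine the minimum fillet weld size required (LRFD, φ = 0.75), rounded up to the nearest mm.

w = 10 mm

Total weld length L = 340 mm.
Required throat t_e = P_u / (φ × 0.6 F_EXX × L) = 444 / (0.75 × 0.6 × 430 × 340 × 10⁻³) = 6.749 mm.
Required leg w = t_e / 0.707 = 9.546 mm → use 10 mm.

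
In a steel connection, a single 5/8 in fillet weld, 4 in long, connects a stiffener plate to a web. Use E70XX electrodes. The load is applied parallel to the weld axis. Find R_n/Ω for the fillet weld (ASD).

R_n/Ω ≈ 37.1 kip

E70XX → F_EXX = 70 ksi.
Effective throat t_e = 0.707 × 0.625 = 0.4419 in.
Total length L = 4 in; A_we = 0.4419 × 4 = 1.767 in².
F_nw = 0.6 F_EXX = 0.6 × 70 = 42 ksi.
R_n = 42 × 1.767 = 74.23 kip; R_n/Ω = 74.23/2.0 = 37.12 kip.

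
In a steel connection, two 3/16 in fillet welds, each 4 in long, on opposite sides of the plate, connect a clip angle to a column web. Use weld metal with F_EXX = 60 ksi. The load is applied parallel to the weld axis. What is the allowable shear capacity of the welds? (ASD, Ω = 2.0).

R_n/Ω ≈ 19.1 kip

Effective throat t_e = 0.707 × 0.1875 = 0.1326 in.
Total length L = 8 in; A_we = 0.1326 × 8 = 1.06 in².
F_nw = 0.6 F_EXX = 0.6 × 60 = 36 ksi.
R_n = 36 × 1.06 = 38.18 kip; R_n/Ω = 38.18/2.0 = 19.09 kip.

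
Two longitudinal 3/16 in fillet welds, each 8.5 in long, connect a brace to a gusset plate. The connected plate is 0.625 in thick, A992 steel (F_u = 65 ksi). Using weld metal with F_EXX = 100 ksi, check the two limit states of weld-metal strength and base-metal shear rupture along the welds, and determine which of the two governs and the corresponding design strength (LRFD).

φR_n ≈ 101 kip (weld metal governs)

t_e = 0.707 × 0.1875 = 0.1326 in; L = 17 in.
Weld metal: φR_n = 0.75 × 0.6 × 100 × 0.1326 × 17 = 101.4 kip.
Base metal (shear rupture): φR_n = 0.75 × 0.6 × 65 × 0.625 × 17 = 310.8 kip.
Governing: weld metal.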